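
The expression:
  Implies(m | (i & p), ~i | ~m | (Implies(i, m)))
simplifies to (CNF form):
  True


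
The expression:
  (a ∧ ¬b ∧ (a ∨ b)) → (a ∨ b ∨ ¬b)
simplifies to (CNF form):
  True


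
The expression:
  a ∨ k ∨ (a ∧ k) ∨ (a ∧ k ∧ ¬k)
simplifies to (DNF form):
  a ∨ k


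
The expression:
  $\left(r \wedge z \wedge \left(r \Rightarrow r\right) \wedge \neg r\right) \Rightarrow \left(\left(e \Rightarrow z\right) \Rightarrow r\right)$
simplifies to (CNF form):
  $\text{True}$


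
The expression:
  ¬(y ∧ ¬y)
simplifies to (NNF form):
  True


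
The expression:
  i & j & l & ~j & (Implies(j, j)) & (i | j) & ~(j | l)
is never true.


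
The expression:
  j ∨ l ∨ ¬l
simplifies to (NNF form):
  True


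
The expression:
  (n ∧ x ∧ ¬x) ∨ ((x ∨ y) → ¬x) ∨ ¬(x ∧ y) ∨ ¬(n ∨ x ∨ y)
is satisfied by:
  {y: False, x: False}
  {x: True, y: False}
  {y: True, x: False}


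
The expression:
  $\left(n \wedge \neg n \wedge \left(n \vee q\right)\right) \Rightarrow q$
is always true.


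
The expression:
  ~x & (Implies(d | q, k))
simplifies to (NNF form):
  ~x & (k | ~d) & (k | ~q)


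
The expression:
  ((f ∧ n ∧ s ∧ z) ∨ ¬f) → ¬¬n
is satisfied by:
  {n: True, f: True}
  {n: True, f: False}
  {f: True, n: False}


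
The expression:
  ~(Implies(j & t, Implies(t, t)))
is never true.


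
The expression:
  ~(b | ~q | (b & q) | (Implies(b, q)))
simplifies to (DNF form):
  False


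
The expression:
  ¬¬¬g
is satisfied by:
  {g: False}


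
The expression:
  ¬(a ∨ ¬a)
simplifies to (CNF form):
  False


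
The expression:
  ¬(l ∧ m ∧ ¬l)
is always true.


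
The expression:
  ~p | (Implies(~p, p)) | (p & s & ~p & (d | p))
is always true.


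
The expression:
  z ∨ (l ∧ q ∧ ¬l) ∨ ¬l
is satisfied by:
  {z: True, l: False}
  {l: False, z: False}
  {l: True, z: True}


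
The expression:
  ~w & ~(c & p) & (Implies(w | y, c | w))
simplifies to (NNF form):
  ~w & (c | ~y) & (~c | ~p)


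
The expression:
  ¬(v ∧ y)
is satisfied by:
  {v: False, y: False}
  {y: True, v: False}
  {v: True, y: False}


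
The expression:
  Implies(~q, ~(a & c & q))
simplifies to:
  True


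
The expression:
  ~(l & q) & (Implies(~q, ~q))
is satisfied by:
  {l: False, q: False}
  {q: True, l: False}
  {l: True, q: False}


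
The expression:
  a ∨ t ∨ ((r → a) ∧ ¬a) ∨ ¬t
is always true.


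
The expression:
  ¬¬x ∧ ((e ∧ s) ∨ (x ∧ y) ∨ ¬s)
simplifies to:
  x ∧ (e ∨ y ∨ ¬s)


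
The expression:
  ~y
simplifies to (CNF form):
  ~y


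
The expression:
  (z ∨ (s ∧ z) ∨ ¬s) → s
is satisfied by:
  {s: True}


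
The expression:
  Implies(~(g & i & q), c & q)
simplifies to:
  q & (c | g) & (c | i)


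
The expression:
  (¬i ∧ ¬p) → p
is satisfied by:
  {i: True, p: True}
  {i: True, p: False}
  {p: True, i: False}


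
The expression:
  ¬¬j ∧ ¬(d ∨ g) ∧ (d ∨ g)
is never true.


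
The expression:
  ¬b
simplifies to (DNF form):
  ¬b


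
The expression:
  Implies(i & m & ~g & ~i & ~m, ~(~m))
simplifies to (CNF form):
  True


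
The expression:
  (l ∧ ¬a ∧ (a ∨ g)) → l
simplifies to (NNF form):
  True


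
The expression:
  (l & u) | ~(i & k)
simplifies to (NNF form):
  ~i | ~k | (l & u)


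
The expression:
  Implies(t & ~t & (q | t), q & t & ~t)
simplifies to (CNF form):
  True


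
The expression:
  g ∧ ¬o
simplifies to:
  g ∧ ¬o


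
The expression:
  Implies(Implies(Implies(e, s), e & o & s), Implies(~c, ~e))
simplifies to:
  c | ~e | (s & ~o)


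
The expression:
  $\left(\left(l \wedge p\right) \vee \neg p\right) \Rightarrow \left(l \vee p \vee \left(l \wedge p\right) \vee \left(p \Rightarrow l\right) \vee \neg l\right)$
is always true.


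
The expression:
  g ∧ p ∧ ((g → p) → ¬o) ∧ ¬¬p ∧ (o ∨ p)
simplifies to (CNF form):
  g ∧ p ∧ ¬o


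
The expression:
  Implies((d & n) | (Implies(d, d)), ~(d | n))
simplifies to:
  ~d & ~n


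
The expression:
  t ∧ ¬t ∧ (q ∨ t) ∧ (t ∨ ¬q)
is never true.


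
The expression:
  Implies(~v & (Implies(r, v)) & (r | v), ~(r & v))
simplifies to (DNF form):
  True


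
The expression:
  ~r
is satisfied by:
  {r: False}


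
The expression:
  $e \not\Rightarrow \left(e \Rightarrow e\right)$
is never true.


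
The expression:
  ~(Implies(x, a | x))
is never true.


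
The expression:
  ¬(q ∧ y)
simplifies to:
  ¬q ∨ ¬y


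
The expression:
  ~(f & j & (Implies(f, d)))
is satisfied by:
  {d: False, j: False, f: False}
  {f: True, d: False, j: False}
  {j: True, d: False, f: False}
  {f: True, j: True, d: False}
  {d: True, f: False, j: False}
  {f: True, d: True, j: False}
  {j: True, d: True, f: False}


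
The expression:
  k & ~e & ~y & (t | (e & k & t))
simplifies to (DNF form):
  k & t & ~e & ~y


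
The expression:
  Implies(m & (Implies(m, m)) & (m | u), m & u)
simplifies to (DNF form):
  u | ~m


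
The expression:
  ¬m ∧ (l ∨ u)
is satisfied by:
  {l: True, u: True, m: False}
  {l: True, u: False, m: False}
  {u: True, l: False, m: False}


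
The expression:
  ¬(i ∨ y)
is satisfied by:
  {i: False, y: False}


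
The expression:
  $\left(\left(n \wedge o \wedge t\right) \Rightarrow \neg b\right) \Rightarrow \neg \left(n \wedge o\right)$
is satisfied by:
  {b: True, t: True, o: False, n: False}
  {b: True, t: False, o: False, n: False}
  {t: True, b: False, o: False, n: False}
  {b: False, t: False, o: False, n: False}
  {b: True, n: True, t: True, o: False}
  {b: True, n: True, t: False, o: False}
  {n: True, t: True, b: False, o: False}
  {n: True, b: False, t: False, o: False}
  {b: True, o: True, t: True, n: False}
  {b: True, o: True, t: False, n: False}
  {o: True, t: True, b: False, n: False}
  {o: True, b: False, t: False, n: False}
  {b: True, n: True, o: True, t: True}


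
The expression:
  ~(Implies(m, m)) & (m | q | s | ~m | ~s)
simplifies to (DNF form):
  False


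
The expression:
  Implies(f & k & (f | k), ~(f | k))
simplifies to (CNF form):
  ~f | ~k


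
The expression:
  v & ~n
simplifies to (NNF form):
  v & ~n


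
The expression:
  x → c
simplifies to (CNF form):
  c ∨ ¬x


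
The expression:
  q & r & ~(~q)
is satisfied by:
  {r: True, q: True}


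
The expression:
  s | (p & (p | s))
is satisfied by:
  {p: True, s: True}
  {p: True, s: False}
  {s: True, p: False}


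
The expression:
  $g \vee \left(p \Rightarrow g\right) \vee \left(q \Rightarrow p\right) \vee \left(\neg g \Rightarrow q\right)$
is always true.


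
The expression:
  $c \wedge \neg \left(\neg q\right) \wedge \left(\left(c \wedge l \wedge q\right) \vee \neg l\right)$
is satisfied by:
  {c: True, q: True}


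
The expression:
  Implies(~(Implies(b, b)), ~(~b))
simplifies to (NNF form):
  True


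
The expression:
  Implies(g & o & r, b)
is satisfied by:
  {b: True, g: False, o: False, r: False}
  {b: False, g: False, o: False, r: False}
  {r: True, b: True, g: False, o: False}
  {r: True, b: False, g: False, o: False}
  {b: True, o: True, r: False, g: False}
  {o: True, r: False, g: False, b: False}
  {r: True, o: True, b: True, g: False}
  {r: True, o: True, b: False, g: False}
  {b: True, g: True, r: False, o: False}
  {g: True, r: False, o: False, b: False}
  {b: True, r: True, g: True, o: False}
  {r: True, g: True, b: False, o: False}
  {b: True, o: True, g: True, r: False}
  {o: True, g: True, r: False, b: False}
  {r: True, o: True, g: True, b: True}


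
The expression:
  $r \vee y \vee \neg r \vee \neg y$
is always true.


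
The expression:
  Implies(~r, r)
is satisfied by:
  {r: True}


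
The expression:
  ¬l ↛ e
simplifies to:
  ¬e ∧ ¬l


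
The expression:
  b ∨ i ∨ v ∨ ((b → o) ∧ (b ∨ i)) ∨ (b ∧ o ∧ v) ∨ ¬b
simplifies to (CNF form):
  True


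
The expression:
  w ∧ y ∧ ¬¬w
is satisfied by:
  {w: True, y: True}


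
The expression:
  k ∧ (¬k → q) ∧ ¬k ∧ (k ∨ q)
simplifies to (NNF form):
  False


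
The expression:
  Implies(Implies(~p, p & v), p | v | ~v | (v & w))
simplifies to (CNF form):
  True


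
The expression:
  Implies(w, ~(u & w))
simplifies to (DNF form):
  ~u | ~w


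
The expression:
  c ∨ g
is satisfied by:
  {c: True, g: True}
  {c: True, g: False}
  {g: True, c: False}


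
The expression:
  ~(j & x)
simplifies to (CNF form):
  ~j | ~x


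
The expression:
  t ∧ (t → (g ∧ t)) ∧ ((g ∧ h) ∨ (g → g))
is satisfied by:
  {t: True, g: True}


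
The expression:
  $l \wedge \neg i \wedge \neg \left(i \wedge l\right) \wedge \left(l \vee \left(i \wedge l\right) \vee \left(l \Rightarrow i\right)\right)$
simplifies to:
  $l \wedge \neg i$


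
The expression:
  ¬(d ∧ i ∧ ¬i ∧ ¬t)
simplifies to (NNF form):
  True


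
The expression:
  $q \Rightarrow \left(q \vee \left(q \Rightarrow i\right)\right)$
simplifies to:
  $\text{True}$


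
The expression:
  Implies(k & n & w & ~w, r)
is always true.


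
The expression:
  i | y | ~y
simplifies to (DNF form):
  True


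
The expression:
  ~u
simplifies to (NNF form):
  ~u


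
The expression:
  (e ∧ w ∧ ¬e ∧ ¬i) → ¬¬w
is always true.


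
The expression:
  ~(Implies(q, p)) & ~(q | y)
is never true.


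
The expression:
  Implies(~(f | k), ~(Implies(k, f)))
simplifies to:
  f | k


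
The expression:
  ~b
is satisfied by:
  {b: False}


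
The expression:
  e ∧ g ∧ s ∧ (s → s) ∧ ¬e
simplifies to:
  False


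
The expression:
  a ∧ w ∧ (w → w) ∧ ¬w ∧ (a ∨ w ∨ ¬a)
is never true.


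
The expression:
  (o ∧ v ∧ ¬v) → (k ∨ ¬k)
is always true.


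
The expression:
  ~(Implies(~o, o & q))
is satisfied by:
  {o: False}


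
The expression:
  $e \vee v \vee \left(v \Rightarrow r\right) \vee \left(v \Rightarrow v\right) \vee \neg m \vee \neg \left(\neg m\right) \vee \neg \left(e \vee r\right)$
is always true.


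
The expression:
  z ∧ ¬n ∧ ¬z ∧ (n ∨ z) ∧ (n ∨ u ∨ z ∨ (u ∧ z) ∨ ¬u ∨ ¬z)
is never true.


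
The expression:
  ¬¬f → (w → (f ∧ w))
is always true.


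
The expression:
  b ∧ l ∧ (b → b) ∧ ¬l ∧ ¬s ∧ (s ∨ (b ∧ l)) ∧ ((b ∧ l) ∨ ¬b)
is never true.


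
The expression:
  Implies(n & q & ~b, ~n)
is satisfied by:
  {b: True, q: False, n: False}
  {q: False, n: False, b: False}
  {b: True, n: True, q: False}
  {n: True, q: False, b: False}
  {b: True, q: True, n: False}
  {q: True, b: False, n: False}
  {b: True, n: True, q: True}


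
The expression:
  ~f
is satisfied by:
  {f: False}


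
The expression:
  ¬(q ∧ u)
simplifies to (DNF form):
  ¬q ∨ ¬u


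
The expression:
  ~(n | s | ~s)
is never true.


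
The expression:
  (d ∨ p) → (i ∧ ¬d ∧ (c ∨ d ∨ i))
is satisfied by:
  {i: True, d: False, p: False}
  {d: False, p: False, i: False}
  {i: True, p: True, d: False}


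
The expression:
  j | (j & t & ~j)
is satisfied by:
  {j: True}


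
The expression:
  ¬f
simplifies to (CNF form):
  ¬f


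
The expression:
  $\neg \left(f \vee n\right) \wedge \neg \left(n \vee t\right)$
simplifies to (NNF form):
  $\neg f \wedge \neg n \wedge \neg t$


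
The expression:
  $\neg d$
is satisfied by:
  {d: False}


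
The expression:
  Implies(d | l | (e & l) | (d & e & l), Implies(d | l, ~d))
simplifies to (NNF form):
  ~d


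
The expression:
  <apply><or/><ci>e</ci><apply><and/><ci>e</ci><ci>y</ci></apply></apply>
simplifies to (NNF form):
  <ci>e</ci>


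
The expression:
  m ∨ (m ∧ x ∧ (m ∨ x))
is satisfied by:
  {m: True}


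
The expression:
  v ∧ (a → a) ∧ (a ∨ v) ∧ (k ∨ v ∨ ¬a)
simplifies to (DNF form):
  v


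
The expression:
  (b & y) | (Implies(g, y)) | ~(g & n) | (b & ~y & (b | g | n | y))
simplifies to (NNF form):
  b | y | ~g | ~n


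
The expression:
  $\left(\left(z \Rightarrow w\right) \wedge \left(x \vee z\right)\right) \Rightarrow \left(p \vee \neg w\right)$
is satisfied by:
  {p: True, x: False, w: False, z: False}
  {z: True, p: True, x: False, w: False}
  {p: True, x: True, w: False, z: False}
  {z: True, p: True, x: True, w: False}
  {z: False, x: False, w: False, p: False}
  {z: True, x: False, w: False, p: False}
  {x: True, z: False, w: False, p: False}
  {z: True, x: True, w: False, p: False}
  {w: True, p: True, z: False, x: False}
  {z: True, w: True, p: True, x: False}
  {w: True, p: True, x: True, z: False}
  {z: True, w: True, p: True, x: True}
  {w: True, p: False, x: False, z: False}


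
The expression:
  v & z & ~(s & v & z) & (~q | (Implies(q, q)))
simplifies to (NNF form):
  v & z & ~s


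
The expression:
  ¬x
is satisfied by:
  {x: False}


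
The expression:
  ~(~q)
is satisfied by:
  {q: True}


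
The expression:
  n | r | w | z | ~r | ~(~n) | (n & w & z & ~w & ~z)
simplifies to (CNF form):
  True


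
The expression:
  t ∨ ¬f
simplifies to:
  t ∨ ¬f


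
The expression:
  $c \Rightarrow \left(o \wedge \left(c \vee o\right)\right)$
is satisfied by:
  {o: True, c: False}
  {c: False, o: False}
  {c: True, o: True}


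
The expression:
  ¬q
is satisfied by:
  {q: False}


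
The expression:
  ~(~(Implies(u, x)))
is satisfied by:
  {x: True, u: False}
  {u: False, x: False}
  {u: True, x: True}


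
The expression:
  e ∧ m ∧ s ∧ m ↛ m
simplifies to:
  False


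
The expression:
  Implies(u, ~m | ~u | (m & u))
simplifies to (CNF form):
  True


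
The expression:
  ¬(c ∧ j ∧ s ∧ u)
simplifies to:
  ¬c ∨ ¬j ∨ ¬s ∨ ¬u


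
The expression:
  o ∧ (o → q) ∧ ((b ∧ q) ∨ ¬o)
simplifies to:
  b ∧ o ∧ q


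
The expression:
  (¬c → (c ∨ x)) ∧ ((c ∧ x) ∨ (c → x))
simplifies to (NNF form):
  x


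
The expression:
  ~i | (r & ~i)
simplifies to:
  ~i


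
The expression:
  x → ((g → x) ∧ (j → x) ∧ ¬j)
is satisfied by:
  {x: False, j: False}
  {j: True, x: False}
  {x: True, j: False}


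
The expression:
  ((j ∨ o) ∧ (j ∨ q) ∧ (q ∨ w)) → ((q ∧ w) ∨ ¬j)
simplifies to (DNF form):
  (q ∧ w) ∨ (¬q ∧ ¬w) ∨ ¬j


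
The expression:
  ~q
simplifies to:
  ~q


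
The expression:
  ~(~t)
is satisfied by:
  {t: True}


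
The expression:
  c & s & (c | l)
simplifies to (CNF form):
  c & s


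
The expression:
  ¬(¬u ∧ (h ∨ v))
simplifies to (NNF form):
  u ∨ (¬h ∧ ¬v)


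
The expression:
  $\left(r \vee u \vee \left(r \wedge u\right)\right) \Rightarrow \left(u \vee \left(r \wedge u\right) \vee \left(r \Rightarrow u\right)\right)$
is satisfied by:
  {u: True, r: False}
  {r: False, u: False}
  {r: True, u: True}


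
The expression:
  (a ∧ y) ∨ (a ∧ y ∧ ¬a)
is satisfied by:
  {a: True, y: True}


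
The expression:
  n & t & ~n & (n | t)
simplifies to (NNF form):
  False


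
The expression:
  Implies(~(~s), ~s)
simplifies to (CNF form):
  ~s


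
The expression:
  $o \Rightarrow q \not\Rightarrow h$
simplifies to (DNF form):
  $\left(q \wedge \neg h\right) \vee \neg o$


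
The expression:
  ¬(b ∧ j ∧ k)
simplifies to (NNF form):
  ¬b ∨ ¬j ∨ ¬k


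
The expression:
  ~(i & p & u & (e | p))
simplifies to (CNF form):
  ~i | ~p | ~u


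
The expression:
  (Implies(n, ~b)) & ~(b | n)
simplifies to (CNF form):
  ~b & ~n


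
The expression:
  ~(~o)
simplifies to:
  o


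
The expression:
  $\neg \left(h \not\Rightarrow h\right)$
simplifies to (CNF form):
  $\text{True}$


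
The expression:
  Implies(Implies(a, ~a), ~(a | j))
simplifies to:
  a | ~j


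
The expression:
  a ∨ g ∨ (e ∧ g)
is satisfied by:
  {a: True, g: True}
  {a: True, g: False}
  {g: True, a: False}


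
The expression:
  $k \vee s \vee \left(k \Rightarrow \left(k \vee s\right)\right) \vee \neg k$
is always true.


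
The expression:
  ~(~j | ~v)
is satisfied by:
  {j: True, v: True}


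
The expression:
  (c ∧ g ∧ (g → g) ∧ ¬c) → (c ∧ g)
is always true.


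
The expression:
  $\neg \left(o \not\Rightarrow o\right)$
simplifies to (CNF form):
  $\text{True}$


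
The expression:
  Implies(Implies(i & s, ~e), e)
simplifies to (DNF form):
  e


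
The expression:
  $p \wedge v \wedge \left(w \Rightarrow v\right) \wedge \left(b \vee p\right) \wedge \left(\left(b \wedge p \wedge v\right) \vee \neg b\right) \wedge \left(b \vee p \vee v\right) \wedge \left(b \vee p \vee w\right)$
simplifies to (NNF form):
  $p \wedge v$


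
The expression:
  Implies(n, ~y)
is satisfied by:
  {y: False, n: False}
  {n: True, y: False}
  {y: True, n: False}


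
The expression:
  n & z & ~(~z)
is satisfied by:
  {z: True, n: True}


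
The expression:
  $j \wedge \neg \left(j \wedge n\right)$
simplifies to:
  $j \wedge \neg n$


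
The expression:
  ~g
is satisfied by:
  {g: False}


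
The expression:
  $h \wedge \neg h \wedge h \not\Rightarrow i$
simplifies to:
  $\text{False}$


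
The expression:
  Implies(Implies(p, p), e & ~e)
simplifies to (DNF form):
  False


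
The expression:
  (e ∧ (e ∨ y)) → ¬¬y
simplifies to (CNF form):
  y ∨ ¬e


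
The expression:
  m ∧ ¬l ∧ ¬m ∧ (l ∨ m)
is never true.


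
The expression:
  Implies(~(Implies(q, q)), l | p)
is always true.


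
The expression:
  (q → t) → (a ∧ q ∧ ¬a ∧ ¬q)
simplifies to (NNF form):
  q ∧ ¬t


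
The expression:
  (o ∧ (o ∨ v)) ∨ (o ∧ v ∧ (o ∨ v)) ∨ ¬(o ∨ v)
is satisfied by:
  {o: True, v: False}
  {v: False, o: False}
  {v: True, o: True}


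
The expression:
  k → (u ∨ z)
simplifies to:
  u ∨ z ∨ ¬k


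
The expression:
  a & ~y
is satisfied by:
  {a: True, y: False}


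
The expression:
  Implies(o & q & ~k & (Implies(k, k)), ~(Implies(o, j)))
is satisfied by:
  {k: True, o: False, q: False, j: False}
  {k: False, o: False, q: False, j: False}
  {j: True, k: True, o: False, q: False}
  {j: True, k: False, o: False, q: False}
  {k: True, q: True, j: False, o: False}
  {q: True, j: False, o: False, k: False}
  {j: True, q: True, k: True, o: False}
  {j: True, q: True, k: False, o: False}
  {k: True, o: True, j: False, q: False}
  {o: True, j: False, q: False, k: False}
  {k: True, j: True, o: True, q: False}
  {j: True, o: True, k: False, q: False}
  {k: True, q: True, o: True, j: False}
  {q: True, o: True, j: False, k: False}
  {j: True, q: True, o: True, k: True}


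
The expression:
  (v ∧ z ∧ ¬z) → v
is always true.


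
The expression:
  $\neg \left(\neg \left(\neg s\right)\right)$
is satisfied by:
  {s: False}


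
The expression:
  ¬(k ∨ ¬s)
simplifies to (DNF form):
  s ∧ ¬k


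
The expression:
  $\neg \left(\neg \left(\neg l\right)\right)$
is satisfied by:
  {l: False}


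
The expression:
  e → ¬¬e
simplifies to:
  True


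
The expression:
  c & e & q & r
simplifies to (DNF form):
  c & e & q & r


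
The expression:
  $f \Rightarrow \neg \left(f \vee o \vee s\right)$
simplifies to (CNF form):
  $\neg f$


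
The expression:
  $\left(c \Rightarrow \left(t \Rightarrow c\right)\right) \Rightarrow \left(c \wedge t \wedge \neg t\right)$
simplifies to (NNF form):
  $\text{False}$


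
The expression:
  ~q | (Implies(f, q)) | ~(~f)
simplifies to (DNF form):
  True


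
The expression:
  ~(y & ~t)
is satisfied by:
  {t: True, y: False}
  {y: False, t: False}
  {y: True, t: True}


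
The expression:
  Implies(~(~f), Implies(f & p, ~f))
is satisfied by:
  {p: False, f: False}
  {f: True, p: False}
  {p: True, f: False}


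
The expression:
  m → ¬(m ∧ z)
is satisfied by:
  {m: False, z: False}
  {z: True, m: False}
  {m: True, z: False}


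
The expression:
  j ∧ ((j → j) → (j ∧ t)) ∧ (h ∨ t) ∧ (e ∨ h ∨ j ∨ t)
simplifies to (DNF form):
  j ∧ t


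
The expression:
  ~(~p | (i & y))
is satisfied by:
  {p: True, y: False, i: False}
  {p: True, i: True, y: False}
  {p: True, y: True, i: False}


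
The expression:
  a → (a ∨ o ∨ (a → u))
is always true.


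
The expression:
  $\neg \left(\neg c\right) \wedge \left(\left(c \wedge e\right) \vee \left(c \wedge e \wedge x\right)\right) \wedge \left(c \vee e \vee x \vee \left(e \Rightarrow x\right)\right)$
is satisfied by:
  {c: True, e: True}


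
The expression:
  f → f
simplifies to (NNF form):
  True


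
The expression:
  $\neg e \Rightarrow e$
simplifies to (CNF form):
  $e$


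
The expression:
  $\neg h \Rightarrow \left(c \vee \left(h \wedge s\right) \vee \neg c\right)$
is always true.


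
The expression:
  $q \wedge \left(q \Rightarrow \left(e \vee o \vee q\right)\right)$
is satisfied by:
  {q: True}


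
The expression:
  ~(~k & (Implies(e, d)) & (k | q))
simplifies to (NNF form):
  k | ~q | (e & ~d)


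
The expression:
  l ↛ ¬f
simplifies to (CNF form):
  f ∧ l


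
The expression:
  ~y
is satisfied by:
  {y: False}


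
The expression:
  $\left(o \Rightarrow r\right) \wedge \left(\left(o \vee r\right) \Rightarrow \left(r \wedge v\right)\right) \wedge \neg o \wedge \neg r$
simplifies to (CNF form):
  $\neg o \wedge \neg r$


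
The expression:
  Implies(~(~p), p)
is always true.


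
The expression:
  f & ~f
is never true.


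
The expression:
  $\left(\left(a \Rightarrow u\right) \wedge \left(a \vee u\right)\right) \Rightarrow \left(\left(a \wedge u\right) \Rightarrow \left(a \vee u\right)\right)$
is always true.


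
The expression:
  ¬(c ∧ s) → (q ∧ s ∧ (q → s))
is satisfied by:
  {s: True, q: True, c: True}
  {s: True, q: True, c: False}
  {s: True, c: True, q: False}


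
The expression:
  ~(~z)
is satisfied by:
  {z: True}


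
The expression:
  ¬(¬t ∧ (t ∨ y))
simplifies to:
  t ∨ ¬y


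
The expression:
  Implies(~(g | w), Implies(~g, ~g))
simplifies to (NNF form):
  True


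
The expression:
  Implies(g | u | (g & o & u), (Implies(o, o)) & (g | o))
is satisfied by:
  {o: True, g: True, u: False}
  {o: True, u: False, g: False}
  {g: True, u: False, o: False}
  {g: False, u: False, o: False}
  {o: True, g: True, u: True}
  {o: True, u: True, g: False}
  {g: True, u: True, o: False}


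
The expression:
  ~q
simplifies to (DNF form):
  ~q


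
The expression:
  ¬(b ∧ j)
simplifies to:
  ¬b ∨ ¬j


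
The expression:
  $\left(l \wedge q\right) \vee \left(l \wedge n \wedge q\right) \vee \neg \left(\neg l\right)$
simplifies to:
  $l$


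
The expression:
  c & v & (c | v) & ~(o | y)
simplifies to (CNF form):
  c & v & ~o & ~y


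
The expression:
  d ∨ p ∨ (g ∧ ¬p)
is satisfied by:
  {d: True, g: True, p: True}
  {d: True, g: True, p: False}
  {d: True, p: True, g: False}
  {d: True, p: False, g: False}
  {g: True, p: True, d: False}
  {g: True, p: False, d: False}
  {p: True, g: False, d: False}


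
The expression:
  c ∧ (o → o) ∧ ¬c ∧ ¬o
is never true.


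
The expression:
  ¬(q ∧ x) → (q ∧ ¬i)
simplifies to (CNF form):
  q ∧ (x ∨ ¬i)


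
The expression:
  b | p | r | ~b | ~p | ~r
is always true.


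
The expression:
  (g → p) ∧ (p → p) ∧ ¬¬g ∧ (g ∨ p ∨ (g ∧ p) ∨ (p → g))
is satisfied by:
  {p: True, g: True}


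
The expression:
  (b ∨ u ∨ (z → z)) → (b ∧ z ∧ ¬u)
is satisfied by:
  {z: True, b: True, u: False}


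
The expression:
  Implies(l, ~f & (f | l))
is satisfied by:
  {l: False, f: False}
  {f: True, l: False}
  {l: True, f: False}


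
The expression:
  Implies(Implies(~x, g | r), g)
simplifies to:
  g | (~r & ~x)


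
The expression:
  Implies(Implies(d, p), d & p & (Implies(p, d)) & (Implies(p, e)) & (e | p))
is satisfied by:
  {d: True, e: True, p: False}
  {d: True, p: False, e: False}
  {d: True, e: True, p: True}


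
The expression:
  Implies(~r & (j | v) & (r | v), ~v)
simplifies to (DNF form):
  r | ~v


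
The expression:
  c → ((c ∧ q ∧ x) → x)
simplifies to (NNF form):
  True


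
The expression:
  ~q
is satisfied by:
  {q: False}


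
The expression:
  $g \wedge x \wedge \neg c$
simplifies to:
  $g \wedge x \wedge \neg c$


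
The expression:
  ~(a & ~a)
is always true.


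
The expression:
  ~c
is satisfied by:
  {c: False}


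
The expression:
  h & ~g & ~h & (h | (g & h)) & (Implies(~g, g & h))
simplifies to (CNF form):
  False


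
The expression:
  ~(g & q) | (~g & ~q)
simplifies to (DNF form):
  ~g | ~q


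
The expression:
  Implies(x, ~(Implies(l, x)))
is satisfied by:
  {x: False}


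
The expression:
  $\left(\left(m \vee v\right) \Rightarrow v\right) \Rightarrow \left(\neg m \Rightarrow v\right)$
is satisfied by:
  {m: True, v: True}
  {m: True, v: False}
  {v: True, m: False}


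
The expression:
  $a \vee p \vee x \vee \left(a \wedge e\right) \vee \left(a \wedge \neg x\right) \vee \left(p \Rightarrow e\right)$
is always true.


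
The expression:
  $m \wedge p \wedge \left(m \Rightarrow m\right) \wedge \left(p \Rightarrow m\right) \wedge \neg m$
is never true.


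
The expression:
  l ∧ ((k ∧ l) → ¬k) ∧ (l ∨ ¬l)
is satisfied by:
  {l: True, k: False}


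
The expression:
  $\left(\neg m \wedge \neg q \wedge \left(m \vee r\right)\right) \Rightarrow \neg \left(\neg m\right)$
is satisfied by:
  {q: True, m: True, r: False}
  {q: True, m: False, r: False}
  {m: True, q: False, r: False}
  {q: False, m: False, r: False}
  {r: True, q: True, m: True}
  {r: True, q: True, m: False}
  {r: True, m: True, q: False}


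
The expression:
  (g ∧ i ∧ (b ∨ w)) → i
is always true.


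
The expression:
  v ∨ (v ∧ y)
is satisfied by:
  {v: True}


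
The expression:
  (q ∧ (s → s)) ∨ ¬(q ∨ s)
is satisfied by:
  {q: True, s: False}
  {s: False, q: False}
  {s: True, q: True}


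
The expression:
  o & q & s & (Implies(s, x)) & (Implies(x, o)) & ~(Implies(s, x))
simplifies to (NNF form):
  False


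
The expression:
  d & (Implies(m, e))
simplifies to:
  d & (e | ~m)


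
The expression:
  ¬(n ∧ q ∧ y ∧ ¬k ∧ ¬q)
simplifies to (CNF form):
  True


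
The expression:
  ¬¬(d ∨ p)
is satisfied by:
  {d: True, p: True}
  {d: True, p: False}
  {p: True, d: False}


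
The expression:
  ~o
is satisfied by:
  {o: False}


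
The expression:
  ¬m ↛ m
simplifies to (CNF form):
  True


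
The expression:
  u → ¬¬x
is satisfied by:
  {x: True, u: False}
  {u: False, x: False}
  {u: True, x: True}


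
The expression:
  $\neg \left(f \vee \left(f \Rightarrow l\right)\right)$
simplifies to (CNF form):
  $\text{False}$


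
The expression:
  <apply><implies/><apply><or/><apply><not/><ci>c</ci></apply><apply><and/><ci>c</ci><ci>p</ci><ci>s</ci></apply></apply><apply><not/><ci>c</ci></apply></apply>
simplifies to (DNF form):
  <apply><or/><apply><not/><ci>c</ci></apply><apply><not/><ci>p</ci></apply><apply><not/><ci>s</ci></apply></apply>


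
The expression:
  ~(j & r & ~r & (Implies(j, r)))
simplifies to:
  True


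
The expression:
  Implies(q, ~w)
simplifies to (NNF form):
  ~q | ~w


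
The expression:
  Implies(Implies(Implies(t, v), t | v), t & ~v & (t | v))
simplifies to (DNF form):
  ~v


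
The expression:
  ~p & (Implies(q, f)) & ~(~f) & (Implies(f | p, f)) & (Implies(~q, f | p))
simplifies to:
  f & ~p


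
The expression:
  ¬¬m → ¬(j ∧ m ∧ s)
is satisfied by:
  {s: False, m: False, j: False}
  {j: True, s: False, m: False}
  {m: True, s: False, j: False}
  {j: True, m: True, s: False}
  {s: True, j: False, m: False}
  {j: True, s: True, m: False}
  {m: True, s: True, j: False}


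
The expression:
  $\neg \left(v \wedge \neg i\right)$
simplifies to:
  $i \vee \neg v$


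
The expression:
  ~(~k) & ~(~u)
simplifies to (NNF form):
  k & u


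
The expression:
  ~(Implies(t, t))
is never true.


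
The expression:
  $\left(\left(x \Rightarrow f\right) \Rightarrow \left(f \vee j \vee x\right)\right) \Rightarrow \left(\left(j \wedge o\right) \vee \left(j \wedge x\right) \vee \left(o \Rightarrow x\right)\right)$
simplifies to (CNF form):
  $j \vee x \vee \neg f \vee \neg o$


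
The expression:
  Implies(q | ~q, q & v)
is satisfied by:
  {q: True, v: True}


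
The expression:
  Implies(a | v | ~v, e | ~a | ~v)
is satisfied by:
  {e: True, v: False, a: False}
  {v: False, a: False, e: False}
  {a: True, e: True, v: False}
  {a: True, v: False, e: False}
  {e: True, v: True, a: False}
  {v: True, e: False, a: False}
  {a: True, v: True, e: True}


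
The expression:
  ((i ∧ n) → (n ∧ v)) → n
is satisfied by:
  {n: True}


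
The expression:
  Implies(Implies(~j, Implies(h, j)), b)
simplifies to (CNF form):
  (b | h) & (b | ~j)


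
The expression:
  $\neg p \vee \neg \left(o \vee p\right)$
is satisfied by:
  {p: False}


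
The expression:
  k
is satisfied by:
  {k: True}


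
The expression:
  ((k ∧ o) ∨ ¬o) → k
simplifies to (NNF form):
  k ∨ o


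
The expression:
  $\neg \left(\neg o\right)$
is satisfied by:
  {o: True}


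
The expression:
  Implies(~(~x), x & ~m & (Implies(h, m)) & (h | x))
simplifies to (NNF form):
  ~x | (~h & ~m)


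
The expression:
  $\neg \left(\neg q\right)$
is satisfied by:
  {q: True}


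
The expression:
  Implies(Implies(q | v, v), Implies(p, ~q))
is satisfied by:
  {p: False, v: False, q: False}
  {q: True, p: False, v: False}
  {v: True, p: False, q: False}
  {q: True, v: True, p: False}
  {p: True, q: False, v: False}
  {q: True, p: True, v: False}
  {v: True, p: True, q: False}


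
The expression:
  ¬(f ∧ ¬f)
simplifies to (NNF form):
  True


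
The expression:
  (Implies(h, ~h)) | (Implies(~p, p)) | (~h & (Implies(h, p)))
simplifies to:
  p | ~h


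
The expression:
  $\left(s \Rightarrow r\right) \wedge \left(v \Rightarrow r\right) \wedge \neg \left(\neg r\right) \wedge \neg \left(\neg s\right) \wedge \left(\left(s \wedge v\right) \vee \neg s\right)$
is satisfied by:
  {r: True, s: True, v: True}


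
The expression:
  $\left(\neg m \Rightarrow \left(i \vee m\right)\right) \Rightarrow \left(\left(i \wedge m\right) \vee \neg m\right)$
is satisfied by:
  {i: True, m: False}
  {m: False, i: False}
  {m: True, i: True}


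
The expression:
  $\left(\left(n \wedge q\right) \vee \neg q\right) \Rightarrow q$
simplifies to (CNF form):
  $q$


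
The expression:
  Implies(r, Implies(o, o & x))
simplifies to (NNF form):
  x | ~o | ~r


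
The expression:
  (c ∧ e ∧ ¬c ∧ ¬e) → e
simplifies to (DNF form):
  True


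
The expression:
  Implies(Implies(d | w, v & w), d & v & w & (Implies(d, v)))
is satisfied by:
  {d: True, w: True, v: False}
  {d: True, v: False, w: False}
  {d: True, w: True, v: True}
  {d: True, v: True, w: False}
  {w: True, v: False, d: False}


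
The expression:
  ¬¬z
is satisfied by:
  {z: True}


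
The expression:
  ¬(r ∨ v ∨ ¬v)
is never true.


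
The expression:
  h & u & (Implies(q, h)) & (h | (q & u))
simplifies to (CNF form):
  h & u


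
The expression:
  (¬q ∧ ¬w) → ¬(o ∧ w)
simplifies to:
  True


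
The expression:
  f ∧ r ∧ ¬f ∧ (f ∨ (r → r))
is never true.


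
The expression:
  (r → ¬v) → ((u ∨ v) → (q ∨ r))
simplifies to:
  q ∨ r ∨ (¬u ∧ ¬v)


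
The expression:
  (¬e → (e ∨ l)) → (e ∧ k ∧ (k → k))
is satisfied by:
  {k: True, e: False, l: False}
  {e: False, l: False, k: False}
  {k: True, e: True, l: False}
  {k: True, l: True, e: True}


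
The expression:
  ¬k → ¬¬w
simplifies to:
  k ∨ w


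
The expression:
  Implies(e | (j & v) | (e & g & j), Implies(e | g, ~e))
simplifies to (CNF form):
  ~e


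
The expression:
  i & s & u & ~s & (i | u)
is never true.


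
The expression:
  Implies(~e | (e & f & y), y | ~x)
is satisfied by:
  {y: True, e: True, x: False}
  {y: True, e: False, x: False}
  {e: True, y: False, x: False}
  {y: False, e: False, x: False}
  {y: True, x: True, e: True}
  {y: True, x: True, e: False}
  {x: True, e: True, y: False}


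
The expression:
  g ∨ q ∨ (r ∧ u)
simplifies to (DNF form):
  g ∨ q ∨ (r ∧ u)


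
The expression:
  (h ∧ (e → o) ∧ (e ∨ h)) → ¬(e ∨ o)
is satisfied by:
  {h: False, o: False}
  {o: True, h: False}
  {h: True, o: False}


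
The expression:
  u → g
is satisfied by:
  {g: True, u: False}
  {u: False, g: False}
  {u: True, g: True}


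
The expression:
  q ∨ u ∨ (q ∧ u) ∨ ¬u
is always true.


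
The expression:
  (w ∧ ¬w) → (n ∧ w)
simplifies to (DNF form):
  True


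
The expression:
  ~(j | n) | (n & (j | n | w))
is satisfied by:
  {n: True, j: False}
  {j: False, n: False}
  {j: True, n: True}


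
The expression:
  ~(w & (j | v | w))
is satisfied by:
  {w: False}


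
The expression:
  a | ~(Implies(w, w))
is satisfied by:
  {a: True}


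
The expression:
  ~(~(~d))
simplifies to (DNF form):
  ~d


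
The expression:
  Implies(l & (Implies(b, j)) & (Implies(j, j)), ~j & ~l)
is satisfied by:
  {b: True, j: False, l: False}
  {j: False, l: False, b: False}
  {b: True, j: True, l: False}
  {j: True, b: False, l: False}
  {l: True, b: True, j: False}


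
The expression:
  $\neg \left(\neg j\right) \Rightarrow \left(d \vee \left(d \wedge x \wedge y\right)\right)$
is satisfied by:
  {d: True, j: False}
  {j: False, d: False}
  {j: True, d: True}


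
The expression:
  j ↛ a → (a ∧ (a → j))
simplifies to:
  a ∨ ¬j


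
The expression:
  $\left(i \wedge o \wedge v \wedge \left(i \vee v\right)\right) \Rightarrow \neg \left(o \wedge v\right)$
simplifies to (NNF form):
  $\neg i \vee \neg o \vee \neg v$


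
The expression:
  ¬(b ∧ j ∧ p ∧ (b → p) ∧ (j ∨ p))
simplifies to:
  ¬b ∨ ¬j ∨ ¬p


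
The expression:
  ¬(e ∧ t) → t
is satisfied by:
  {t: True}


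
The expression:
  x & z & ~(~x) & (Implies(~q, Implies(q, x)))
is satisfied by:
  {z: True, x: True}


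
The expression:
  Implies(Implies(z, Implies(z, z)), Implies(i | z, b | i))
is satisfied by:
  {i: True, b: True, z: False}
  {i: True, z: False, b: False}
  {b: True, z: False, i: False}
  {b: False, z: False, i: False}
  {i: True, b: True, z: True}
  {i: True, z: True, b: False}
  {b: True, z: True, i: False}


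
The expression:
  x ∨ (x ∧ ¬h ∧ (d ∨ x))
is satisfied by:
  {x: True}


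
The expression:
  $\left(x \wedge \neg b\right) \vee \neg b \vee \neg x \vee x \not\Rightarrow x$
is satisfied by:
  {x: False, b: False}
  {b: True, x: False}
  {x: True, b: False}


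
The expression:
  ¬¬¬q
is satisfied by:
  {q: False}


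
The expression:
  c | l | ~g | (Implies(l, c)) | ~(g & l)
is always true.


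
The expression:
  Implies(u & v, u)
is always true.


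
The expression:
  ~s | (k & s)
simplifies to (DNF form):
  k | ~s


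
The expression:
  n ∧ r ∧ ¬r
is never true.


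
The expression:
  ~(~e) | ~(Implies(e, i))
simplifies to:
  e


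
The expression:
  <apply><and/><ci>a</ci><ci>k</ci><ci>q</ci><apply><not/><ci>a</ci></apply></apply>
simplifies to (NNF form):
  <false/>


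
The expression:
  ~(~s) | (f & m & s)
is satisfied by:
  {s: True}


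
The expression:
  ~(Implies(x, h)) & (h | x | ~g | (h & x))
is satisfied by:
  {x: True, h: False}


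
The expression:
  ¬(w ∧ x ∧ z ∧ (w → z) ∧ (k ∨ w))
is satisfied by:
  {w: False, z: False, x: False}
  {x: True, w: False, z: False}
  {z: True, w: False, x: False}
  {x: True, z: True, w: False}
  {w: True, x: False, z: False}
  {x: True, w: True, z: False}
  {z: True, w: True, x: False}


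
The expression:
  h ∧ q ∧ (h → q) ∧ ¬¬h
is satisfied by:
  {h: True, q: True}


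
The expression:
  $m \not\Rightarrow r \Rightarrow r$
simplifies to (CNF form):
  $r \vee \neg m$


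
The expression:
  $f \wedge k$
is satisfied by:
  {f: True, k: True}


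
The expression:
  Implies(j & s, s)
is always true.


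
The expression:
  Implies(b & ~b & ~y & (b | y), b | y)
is always true.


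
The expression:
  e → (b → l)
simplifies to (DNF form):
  l ∨ ¬b ∨ ¬e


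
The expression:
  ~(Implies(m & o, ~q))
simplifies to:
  m & o & q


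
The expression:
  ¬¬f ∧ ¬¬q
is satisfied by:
  {f: True, q: True}


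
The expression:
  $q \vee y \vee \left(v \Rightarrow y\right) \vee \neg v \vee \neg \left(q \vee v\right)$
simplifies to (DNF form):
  $q \vee y \vee \neg v$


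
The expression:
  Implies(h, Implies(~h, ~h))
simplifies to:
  True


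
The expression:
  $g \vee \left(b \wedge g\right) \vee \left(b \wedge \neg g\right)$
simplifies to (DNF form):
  $b \vee g$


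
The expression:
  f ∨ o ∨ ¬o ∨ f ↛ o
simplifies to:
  True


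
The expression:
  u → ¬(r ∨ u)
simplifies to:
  ¬u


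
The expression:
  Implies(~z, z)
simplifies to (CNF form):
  z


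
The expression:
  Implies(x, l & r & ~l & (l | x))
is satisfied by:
  {x: False}


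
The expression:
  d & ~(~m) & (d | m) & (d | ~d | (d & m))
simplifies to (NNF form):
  d & m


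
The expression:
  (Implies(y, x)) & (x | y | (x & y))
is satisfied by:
  {x: True}


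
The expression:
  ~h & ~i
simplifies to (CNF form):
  ~h & ~i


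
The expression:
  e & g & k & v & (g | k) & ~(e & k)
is never true.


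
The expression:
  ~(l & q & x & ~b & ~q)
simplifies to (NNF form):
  True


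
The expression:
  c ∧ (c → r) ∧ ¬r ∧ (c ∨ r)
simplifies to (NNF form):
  False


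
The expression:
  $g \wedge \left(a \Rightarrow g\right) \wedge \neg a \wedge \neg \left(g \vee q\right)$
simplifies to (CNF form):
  $\text{False}$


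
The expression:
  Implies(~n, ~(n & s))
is always true.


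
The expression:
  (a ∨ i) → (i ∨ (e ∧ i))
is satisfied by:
  {i: True, a: False}
  {a: False, i: False}
  {a: True, i: True}
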